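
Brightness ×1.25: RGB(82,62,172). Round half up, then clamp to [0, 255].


Multiply each channel by 1.25, round half up, clamp to [0, 255]
R: 82×1.25 = 102.5 → round → 103
G: 62×1.25 = 77.5 → round → 78
B: 172×1.25 = 215
= RGB(103, 78, 215)


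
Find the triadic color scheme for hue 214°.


Triadic: equally spaced at 120° intervals
H1 = 214°
H2 = (214 + 120) mod 360 = 334°
H3 = (214 + 240) mod 360 = 94°
Triadic = 214°, 334°, 94°


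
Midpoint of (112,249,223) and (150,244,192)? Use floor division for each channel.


Midpoint: each channel = ⌊(C₁+C₂)/2⌋
R: ⌊(112+150)/2⌋ = 131
G: ⌊(249+244)/2⌋ = 246
B: ⌊(223+192)/2⌋ = 207
= RGB(131, 246, 207)


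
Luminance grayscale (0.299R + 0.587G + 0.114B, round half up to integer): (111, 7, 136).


Gray = 0.299×R + 0.587×G + 0.114×B
Gray = 0.299×111 + 0.587×7 + 0.114×136
Gray = 33.189 + 4.109 + 15.504
Gray = 52.802 → round half up → 53
Gray = 53


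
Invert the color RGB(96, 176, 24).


Invert: (255-R, 255-G, 255-B)
R: 255-96 = 159
G: 255-176 = 79
B: 255-24 = 231
= RGB(159, 79, 231)


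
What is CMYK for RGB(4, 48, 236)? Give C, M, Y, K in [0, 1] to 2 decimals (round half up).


R'=4/255≈0.0157, G'=48/255≈0.1882, B'=236/255≈0.9255
K = 1 - max(R',G',B') = 1 - 236/255 = 19/255 = 0.07450… → 0.07
(1-R'-K)/(1-K) simplifies to (max-R)/max with max = 236:
C = (236-4)/236 = 232/236 = 0.98305… → 0.98
M = (236-48)/236 = 188/236 = 0.79661… → 0.80
Y = (236-236)/236 = 0/236 = 0 → 0.00
= CMYK(0.98, 0.80, 0.00, 0.07)


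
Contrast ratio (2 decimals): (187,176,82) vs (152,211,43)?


Linearize each sRGB channel c=v/255: c/12.92 if c ≤ 0.04045 else ((c+0.055)/1.055)^2.4
L = 0.2126×R_lin + 0.7152×G_lin + 0.0722×B_lin
Color 1 (187,176,82):
  R=187: 187/255≈0.7333 > 0.04045 → ((0.7333+0.055)/1.055)^2.4 ≈ 0.49693
  G=176: 176/255≈0.6902 > 0.04045 → ((0.6902+0.055)/1.055)^2.4 ≈ 0.43415
  B=82: 82/255≈0.3216 > 0.04045 → ((0.3216+0.055)/1.055)^2.4 ≈ 0.08438
  L1 = 0.2126×0.49693 + 0.7152×0.43415 + 0.0722×0.08438 ≈ 0.42225
Color 2 (152,211,43):
  R=152: 152/255≈0.5961 > 0.04045 → ((0.5961+0.055)/1.055)^2.4 ≈ 0.31399
  G=211: 211/255≈0.8275 > 0.04045 → ((0.8275+0.055)/1.055)^2.4 ≈ 0.65141
  B=43: 43/255≈0.1686 > 0.04045 → ((0.1686+0.055)/1.055)^2.4 ≈ 0.02416
  L2 = 0.2126×0.31399 + 0.7152×0.65141 + 0.0722×0.02416 ≈ 0.53438
Lighter = 0.53438, Darker = 0.42225
Ratio = (L_lighter + 0.05) / (L_darker + 0.05)
Ratio = (0.53438 + 0.05) / (0.42225 + 0.05) = 0.58438 / 0.47225 ≈ 1.2375
Ratio ≈ 1.24:1


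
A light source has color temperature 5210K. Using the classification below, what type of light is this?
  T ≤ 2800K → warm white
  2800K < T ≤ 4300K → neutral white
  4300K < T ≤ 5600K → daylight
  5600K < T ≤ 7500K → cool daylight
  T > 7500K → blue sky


Temperature: 5210K
4300K < 5210K ≤ 5600K → daylight
Classification: daylight


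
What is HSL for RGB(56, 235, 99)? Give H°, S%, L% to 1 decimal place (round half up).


Normalize: R'=56/255≈0.2196, G'=235/255≈0.9216, B'=99/255≈0.3882
Max=235/255, Min=56/255, Δ=Max-Min=179/255
L = (Max+Min)/2 = (235+56)/510 = 291/510 = 0.57058… → L = 57.1%
L > 0.5 → S = Δ/(2-Max-Min) = 179/(510-235-56) = 179/219 = 0.81735… → S = 81.7%
(the 1/255 factors cancel in S and H, so raw channel differences can be used)
Max is G' → H = 60 × ((B-R)/Δ + 2) = 60 × ((99-56)/179 + 2)
  43/179 + 2 = 0.2402… + 2 = 2.2402…
  H = 60 × 2.2402… = 134.413…° → H = 134.4°
= HSL(134.4°, 81.7%, 57.1%)


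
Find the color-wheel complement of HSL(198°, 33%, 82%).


Complement = opposite side of color wheel = hue + 180°
H' = (198 + 180) mod 360 = 18°
S and L unchanged.
= HSL(18°, 33%, 82%)


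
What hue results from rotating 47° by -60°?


New hue = (H + rotation) mod 360
New hue = (47 -60) mod 360
= -13 mod 360
= 347°


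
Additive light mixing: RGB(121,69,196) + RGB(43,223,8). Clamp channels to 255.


Additive: each channel = min(255, C₁+C₂)
R: 121+43 = 164 → 164
G: 69+223 = 292 → 255
B: 196+8 = 204 → 204
= RGB(164, 255, 204)


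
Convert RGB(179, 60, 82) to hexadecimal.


R = 179 → B3 (hex)
G = 60 → 3C (hex)
B = 82 → 52 (hex)
Hex = #B33C52


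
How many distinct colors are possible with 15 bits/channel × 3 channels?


Total bits = 15 bits/channel × 3 channels = 45 bits
Distinct colors = 2^45
= 35,184,372,088,832 colors


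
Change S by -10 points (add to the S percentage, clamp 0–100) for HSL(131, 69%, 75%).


Original S = 69%
Adjustment = -10 percentage points
New S = 69 + (-10) = 59
Clamp to [0, 100] → 59
= HSL(131°, 59%, 75%)


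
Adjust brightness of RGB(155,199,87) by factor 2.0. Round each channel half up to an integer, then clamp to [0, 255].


Multiply each channel by 2.0, round half up, clamp to [0, 255]
R: 155×2.0 = 310 → clamp → 255
G: 199×2.0 = 398 → clamp → 255
B: 87×2.0 = 174
= RGB(255, 255, 174)


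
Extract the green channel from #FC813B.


Color: #FC813B
R = FC = 252
G = 81 = 129
B = 3B = 59
Green = 129


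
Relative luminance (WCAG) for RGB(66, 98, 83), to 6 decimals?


Linearize each channel (sRGB transfer function): c = v/255; c_lin = c/12.92 if c ≤ 0.04045, else ((c+0.055)/1.055)^2.4
  R: 66/255 ≈ 0.258824 > 0.04045 → ((0.258824+0.055)/1.055)^2.4 ≈ 0.054480
  G: 98/255 ≈ 0.384314 > 0.04045 → ((0.384314+0.055)/1.055)^2.4 ≈ 0.122139
  B: 83/255 ≈ 0.325490 > 0.04045 → ((0.325490+0.055)/1.055)^2.4 ≈ 0.086500
R_lin = 0.054480, G_lin = 0.122139, B_lin = 0.086500
L = 0.2126×R + 0.7152×G + 0.0722×B
L = 0.2126×0.054480 + 0.7152×0.122139 + 0.0722×0.086500
L ≈ 0.105181


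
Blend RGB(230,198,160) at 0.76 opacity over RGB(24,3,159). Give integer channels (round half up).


C = α×F + (1-α)×B, with 1-α = 0.24
R: 0.76×230 + 0.24×24 = 174.80 + 5.76 = 180.56 → 181
G: 0.76×198 + 0.24×3 = 150.48 + 0.72 = 151.20 → 151
B: 0.76×160 + 0.24×159 = 121.60 + 38.16 = 159.76 → 160
= RGB(181, 151, 160)


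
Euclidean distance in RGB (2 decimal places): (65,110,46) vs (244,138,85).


d = √[(R₁-R₂)² + (G₁-G₂)² + (B₁-B₂)²]
d = √[(65-244)² + (110-138)² + (46-85)²]
d = √[32041 + 784 + 1521]
d = √34346
d ≈ 185.33


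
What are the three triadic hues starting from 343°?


Triadic: equally spaced at 120° intervals
H1 = 343°
H2 = (343 + 120) mod 360 = 103°
H3 = (343 + 240) mod 360 = 223°
Triadic = 343°, 103°, 223°


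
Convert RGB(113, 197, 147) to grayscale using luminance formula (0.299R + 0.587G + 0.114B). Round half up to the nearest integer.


Gray = 0.299×R + 0.587×G + 0.114×B
Gray = 0.299×113 + 0.587×197 + 0.114×147
Gray = 33.787 + 115.639 + 16.758
Gray = 166.184 → round half up → 166
Gray = 166


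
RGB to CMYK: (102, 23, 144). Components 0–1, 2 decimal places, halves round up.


R'=102/255≈0.4000, G'=23/255≈0.0902, B'=144/255≈0.5647
K = 1 - max(R',G',B') = 1 - 144/255 = 111/255 = 0.43529… → 0.44
(1-R'-K)/(1-K) simplifies to (max-R)/max with max = 144:
C = (144-102)/144 = 42/144 = 0.29166… → 0.29
M = (144-23)/144 = 121/144 = 0.84027… → 0.84
Y = (144-144)/144 = 0/144 = 0 → 0.00
= CMYK(0.29, 0.84, 0.00, 0.44)


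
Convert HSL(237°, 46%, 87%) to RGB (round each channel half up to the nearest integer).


H=237°, S=0.46, L=0.87
C = (1-|2L-1|)×S = (1-|0.74|)×0.46 = 0.1196
H' = H/60 = 237/60 ≈ 3.9500; X = C×(1-|H' mod 2 - 1|) = 0.00598
m = L - C/2 = 0.87 - 0.0598 = 0.8102
Sector ⌊H'⌋ = 3 → (R',G',B') = (0.0, 0.00598, 0.1196)
RGB = ((R'+m)×255, (G'+m)×255, (B'+m)×255) = (206.601, 208.1259, 237.099)
Round half up → RGB(207, 208, 237)


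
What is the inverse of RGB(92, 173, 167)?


Invert: (255-R, 255-G, 255-B)
R: 255-92 = 163
G: 255-173 = 82
B: 255-167 = 88
= RGB(163, 82, 88)


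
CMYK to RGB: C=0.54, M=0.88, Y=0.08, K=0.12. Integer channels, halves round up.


R = 255 × (1-C) × (1-K) = 255 × 0.46 × 0.88 = 103.224 → 103
G = 255 × (1-M) × (1-K) = 255 × 0.12 × 0.88 = 26.928 → 27
B = 255 × (1-Y) × (1-K) = 255 × 0.92 × 0.88 = 206.448 → 206
= RGB(103, 27, 206)


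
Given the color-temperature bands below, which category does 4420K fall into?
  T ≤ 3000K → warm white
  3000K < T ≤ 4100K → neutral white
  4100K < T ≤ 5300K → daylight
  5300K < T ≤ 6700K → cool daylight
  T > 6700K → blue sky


Temperature: 4420K
4100K < 4420K ≤ 5300K → daylight
Classification: daylight


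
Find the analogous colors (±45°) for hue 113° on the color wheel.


Base hue: 113°
Left analog: (113 - 45) mod 360 = 68°
Right analog: (113 + 45) mod 360 = 158°
Analogous hues = 68° and 158°


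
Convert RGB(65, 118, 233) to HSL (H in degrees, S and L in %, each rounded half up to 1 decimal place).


Normalize: R'=65/255≈0.2549, G'=118/255≈0.4627, B'=233/255≈0.9137
Max=233/255, Min=65/255, Δ=Max-Min=168/255
L = (Max+Min)/2 = (233+65)/510 = 298/510 = 0.58431… → L = 58.4%
L > 0.5 → S = Δ/(2-Max-Min) = 168/(510-233-65) = 168/212 = 0.79245… → S = 79.2%
(the 1/255 factors cancel in S and H, so raw channel differences can be used)
Max is B' → H = 60 × ((R-G)/Δ + 4) = 60 × ((65-118)/168 + 4)
  -53/168 + 4 = -0.3154… + 4 = 3.6845…
  H = 60 × 3.6845… = 221.071…° → H = 221.1°
= HSL(221.1°, 79.2%, 58.4%)


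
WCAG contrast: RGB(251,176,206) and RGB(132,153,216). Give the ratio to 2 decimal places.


Linearize each sRGB channel c=v/255: c/12.92 if c ≤ 0.04045 else ((c+0.055)/1.055)^2.4
L = 0.2126×R_lin + 0.7152×G_lin + 0.0722×B_lin
Color 1 (251,176,206):
  R=251: 251/255≈0.9843 > 0.04045 → ((0.9843+0.055)/1.055)^2.4 ≈ 0.96469
  G=176: 176/255≈0.6902 > 0.04045 → ((0.6902+0.055)/1.055)^2.4 ≈ 0.43415
  B=206: 206/255≈0.8078 > 0.04045 → ((0.8078+0.055)/1.055)^2.4 ≈ 0.61721
  L1 = 0.2126×0.96469 + 0.7152×0.43415 + 0.0722×0.61721 ≈ 0.56016
Color 2 (132,153,216):
  R=132: 132/255≈0.5176 > 0.04045 → ((0.5176+0.055)/1.055)^2.4 ≈ 0.23074
  G=153: 153/255≈0.6000 > 0.04045 → ((0.6000+0.055)/1.055)^2.4 ≈ 0.31855
  B=216: 216/255≈0.8471 > 0.04045 → ((0.8471+0.055)/1.055)^2.4 ≈ 0.68669
  L2 = 0.2126×0.23074 + 0.7152×0.31855 + 0.0722×0.68669 ≈ 0.32646
Lighter = 0.56016, Darker = 0.32646
Ratio = (L_lighter + 0.05) / (L_darker + 0.05)
Ratio = (0.56016 + 0.05) / (0.32646 + 0.05) = 0.61016 / 0.37646 ≈ 1.6208
Ratio ≈ 1.62:1


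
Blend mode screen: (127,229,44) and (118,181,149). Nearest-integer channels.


Screen: C = 255 - (255-A)×(255-B)/255, rounded to nearest integer
R: 255 - (255-127)×(255-118)/255 = 255 - 17536/255 ≈ 255 - 68.769 = 186.231 → 186
G: 255 - (255-229)×(255-181)/255 = 255 - 1924/255 ≈ 255 - 7.545 = 247.455 → 247
B: 255 - (255-44)×(255-149)/255 = 255 - 22366/255 ≈ 255 - 87.710 = 167.290 → 167
= RGB(186, 247, 167)


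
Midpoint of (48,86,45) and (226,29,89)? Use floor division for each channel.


Midpoint: each channel = ⌊(C₁+C₂)/2⌋
R: ⌊(48+226)/2⌋ = 137
G: ⌊(86+29)/2⌋ = 57
B: ⌊(45+89)/2⌋ = 67
= RGB(137, 57, 67)


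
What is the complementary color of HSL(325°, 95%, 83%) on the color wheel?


Complement = opposite side of color wheel = hue + 180°
H' = (325 + 180) mod 360 = 145°
S and L unchanged.
= HSL(145°, 95%, 83%)


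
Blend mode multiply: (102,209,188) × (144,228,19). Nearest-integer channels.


Multiply: C = A×B/255, rounded to nearest integer
R: 102×144/255 = 14688/255 ≈ 57.600 → 58
G: 209×228/255 = 47652/255 ≈ 186.871 → 187
B: 188×19/255 = 3572/255 ≈ 14.008 → 14
= RGB(58, 187, 14)


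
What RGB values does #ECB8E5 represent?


EC → 236 (R)
B8 → 184 (G)
E5 → 229 (B)
= RGB(236, 184, 229)


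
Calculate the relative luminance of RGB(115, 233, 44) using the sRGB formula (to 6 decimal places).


Linearize each channel (sRGB transfer function): c = v/255; c_lin = c/12.92 if c ≤ 0.04045, else ((c+0.055)/1.055)^2.4
  R: 115/255 ≈ 0.450980 > 0.04045 → ((0.450980+0.055)/1.055)^2.4 ≈ 0.171441
  G: 233/255 ≈ 0.913725 > 0.04045 → ((0.913725+0.055)/1.055)^2.4 ≈ 0.814847
  B: 44/255 ≈ 0.172549 > 0.04045 → ((0.172549+0.055)/1.055)^2.4 ≈ 0.025187
R_lin = 0.171441, G_lin = 0.814847, B_lin = 0.025187
L = 0.2126×R + 0.7152×G + 0.0722×B
L = 0.2126×0.171441 + 0.7152×0.814847 + 0.0722×0.025187
L ≈ 0.621045


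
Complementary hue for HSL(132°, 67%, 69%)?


Complement = opposite side of color wheel = hue + 180°
H' = (132 + 180) mod 360 = 312°
S and L unchanged.
= HSL(312°, 67%, 69%)


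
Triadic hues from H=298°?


Triadic: equally spaced at 120° intervals
H1 = 298°
H2 = (298 + 120) mod 360 = 58°
H3 = (298 + 240) mod 360 = 178°
Triadic = 298°, 58°, 178°


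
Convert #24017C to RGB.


24 → 36 (R)
01 → 1 (G)
7C → 124 (B)
= RGB(36, 1, 124)


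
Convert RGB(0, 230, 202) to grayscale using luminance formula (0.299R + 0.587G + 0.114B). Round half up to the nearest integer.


Gray = 0.299×R + 0.587×G + 0.114×B
Gray = 0.299×0 + 0.587×230 + 0.114×202
Gray = 0.000 + 135.010 + 23.028
Gray = 158.038 → round half up → 158
Gray = 158


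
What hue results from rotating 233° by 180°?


New hue = (H + rotation) mod 360
New hue = (233 + 180) mod 360
= 413 mod 360
= 53°


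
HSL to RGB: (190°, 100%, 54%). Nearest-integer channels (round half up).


H=190°, S=1.00, L=0.54
C = (1-|2L-1|)×S = (1-|0.08|)×1.00 = 0.92
H' = H/60 = 190/60 ≈ 3.1667; X = C×(1-|H' mod 2 - 1|) ≈ 0.7667
m = L - C/2 = 0.54 - 0.46 = 0.08
Sector ⌊H'⌋ = 3 → (R',G',B') = (0.0, ≈0.7667, 0.92)
RGB = ((R'+m)×255, (G'+m)×255, (B'+m)×255) = (20.4, 215.9, 255.0)
Round half up → RGB(20, 216, 255)


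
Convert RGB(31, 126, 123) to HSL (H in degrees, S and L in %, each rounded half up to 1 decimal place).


Normalize: R'=31/255≈0.1216, G'=126/255≈0.4941, B'=123/255≈0.4824
Max=126/255, Min=31/255, Δ=Max-Min=95/255
L = (Max+Min)/2 = (126+31)/510 = 157/510 = 0.30784… → L = 30.8%
L ≤ 0.5 → S = Δ/(Max+Min) = 95/(126+31) = 95/157 = 0.60509… → S = 60.5%
(the 1/255 factors cancel in S and H, so raw channel differences can be used)
Max is G' → H = 60 × ((B-R)/Δ + 2) = 60 × ((123-31)/95 + 2)
  92/95 + 2 = 0.9684… + 2 = 2.9684…
  H = 60 × 2.9684… = 178.105…° → H = 178.1°
= HSL(178.1°, 60.5%, 30.8%)


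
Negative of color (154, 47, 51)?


Invert: (255-R, 255-G, 255-B)
R: 255-154 = 101
G: 255-47 = 208
B: 255-51 = 204
= RGB(101, 208, 204)


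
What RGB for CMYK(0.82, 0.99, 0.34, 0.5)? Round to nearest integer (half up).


R = 255 × (1-C) × (1-K) = 255 × 0.18 × 0.50 = 22.95 → 23
G = 255 × (1-M) × (1-K) = 255 × 0.01 × 0.50 = 1.275 → 1
B = 255 × (1-Y) × (1-K) = 255 × 0.66 × 0.50 = 84.15 → 84
= RGB(23, 1, 84)


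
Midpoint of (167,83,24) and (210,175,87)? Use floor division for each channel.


Midpoint: each channel = ⌊(C₁+C₂)/2⌋
R: ⌊(167+210)/2⌋ = 188
G: ⌊(83+175)/2⌋ = 129
B: ⌊(24+87)/2⌋ = 55
= RGB(188, 129, 55)


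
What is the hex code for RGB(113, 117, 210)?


R = 113 → 71 (hex)
G = 117 → 75 (hex)
B = 210 → D2 (hex)
Hex = #7175D2


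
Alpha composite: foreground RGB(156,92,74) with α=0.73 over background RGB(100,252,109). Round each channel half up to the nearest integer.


C = α×F + (1-α)×B, with 1-α = 0.27
R: 0.73×156 + 0.27×100 = 113.88 + 27.00 = 140.88 → 141
G: 0.73×92 + 0.27×252 = 67.16 + 68.04 = 135.20 → 135
B: 0.73×74 + 0.27×109 = 54.02 + 29.43 = 83.45 → 83
= RGB(141, 135, 83)


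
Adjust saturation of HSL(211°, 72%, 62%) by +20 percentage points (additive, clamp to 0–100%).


Original S = 72%
Adjustment = +20 percentage points
New S = 72 + (20) = 92
Clamp to [0, 100] → 92
= HSL(211°, 92%, 62%)


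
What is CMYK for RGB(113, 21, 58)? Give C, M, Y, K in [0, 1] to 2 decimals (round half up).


R'=113/255≈0.4431, G'=21/255≈0.0824, B'=58/255≈0.2275
K = 1 - max(R',G',B') = 1 - 113/255 = 142/255 = 0.55686… → 0.56
(1-R'-K)/(1-K) simplifies to (max-R)/max with max = 113:
C = (113-113)/113 = 0/113 = 0 → 0.00
M = (113-21)/113 = 92/113 = 0.81415… → 0.81
Y = (113-58)/113 = 55/113 = 0.48672… → 0.49
= CMYK(0.00, 0.81, 0.49, 0.56)


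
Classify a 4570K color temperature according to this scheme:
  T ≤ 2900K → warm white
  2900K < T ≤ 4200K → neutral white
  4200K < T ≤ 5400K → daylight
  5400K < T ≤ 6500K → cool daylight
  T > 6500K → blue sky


Temperature: 4570K
4200K < 4570K ≤ 5400K → daylight
Classification: daylight


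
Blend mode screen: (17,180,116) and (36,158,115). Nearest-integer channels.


Screen: C = 255 - (255-A)×(255-B)/255, rounded to nearest integer
R: 255 - (255-17)×(255-36)/255 = 255 - 52122/255 ≈ 255 - 204.400 = 50.600 → 51
G: 255 - (255-180)×(255-158)/255 = 255 - 7275/255 ≈ 255 - 28.529 = 226.471 → 226
B: 255 - (255-116)×(255-115)/255 = 255 - 19460/255 ≈ 255 - 76.314 = 178.686 → 179
= RGB(51, 226, 179)


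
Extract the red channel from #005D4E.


Color: #005D4E
R = 00 = 0
G = 5D = 93
B = 4E = 78
Red = 0


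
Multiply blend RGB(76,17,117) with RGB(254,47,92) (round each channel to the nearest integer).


Multiply: C = A×B/255, rounded to nearest integer
R: 76×254/255 = 19304/255 ≈ 75.702 → 76
G: 17×47/255 = 799/255 ≈ 3.133 → 3
B: 117×92/255 = 10764/255 ≈ 42.212 → 42
= RGB(76, 3, 42)


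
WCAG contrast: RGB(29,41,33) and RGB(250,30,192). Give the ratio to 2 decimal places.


Linearize each sRGB channel c=v/255: c/12.92 if c ≤ 0.04045 else ((c+0.055)/1.055)^2.4
L = 0.2126×R_lin + 0.7152×G_lin + 0.0722×B_lin
Color 1 (29,41,33):
  R=29: 29/255≈0.1137 > 0.04045 → ((0.1137+0.055)/1.055)^2.4 ≈ 0.01229
  G=41: 41/255≈0.1608 > 0.04045 → ((0.1608+0.055)/1.055)^2.4 ≈ 0.02217
  B=33: 33/255≈0.1294 > 0.04045 → ((0.1294+0.055)/1.055)^2.4 ≈ 0.01521
  L1 = 0.2126×0.01229 + 0.7152×0.02217 + 0.0722×0.01521 ≈ 0.01957
Color 2 (250,30,192):
  R=250: 250/255≈0.9804 > 0.04045 → ((0.9804+0.055)/1.055)^2.4 ≈ 0.95597
  G=30: 30/255≈0.1176 > 0.04045 → ((0.1176+0.055)/1.055)^2.4 ≈ 0.01298
  B=192: 192/255≈0.7529 > 0.04045 → ((0.7529+0.055)/1.055)^2.4 ≈ 0.52712
  L2 = 0.2126×0.95597 + 0.7152×0.01298 + 0.0722×0.52712 ≈ 0.25058
Lighter = 0.25058, Darker = 0.01957
Ratio = (L_lighter + 0.05) / (L_darker + 0.05)
Ratio = (0.25058 + 0.05) / (0.01957 + 0.05) = 0.30058 / 0.06957 ≈ 4.3207
Ratio ≈ 4.32:1


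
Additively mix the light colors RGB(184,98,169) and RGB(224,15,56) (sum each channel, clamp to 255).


Additive: each channel = min(255, C₁+C₂)
R: 184+224 = 408 → 255
G: 98+15 = 113 → 113
B: 169+56 = 225 → 225
= RGB(255, 113, 225)


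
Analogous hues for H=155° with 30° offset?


Base hue: 155°
Left analog: (155 - 30) mod 360 = 125°
Right analog: (155 + 30) mod 360 = 185°
Analogous hues = 125° and 185°


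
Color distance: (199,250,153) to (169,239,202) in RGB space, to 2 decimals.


d = √[(R₁-R₂)² + (G₁-G₂)² + (B₁-B₂)²]
d = √[(199-169)² + (250-239)² + (153-202)²]
d = √[900 + 121 + 2401]
d = √3422
d ≈ 58.50


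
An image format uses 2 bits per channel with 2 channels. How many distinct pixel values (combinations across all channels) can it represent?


Total bits = 2 bits/channel × 2 channels = 4 bits
Distinct pixel values = 2^4
= 16 pixel values


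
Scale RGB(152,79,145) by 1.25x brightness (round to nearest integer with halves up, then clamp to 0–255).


Multiply each channel by 1.25, round half up, clamp to [0, 255]
R: 152×1.25 = 190
G: 79×1.25 = 98.75 → round → 99
B: 145×1.25 = 181.25 → round → 181
= RGB(190, 99, 181)


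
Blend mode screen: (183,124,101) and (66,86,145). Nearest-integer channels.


Screen: C = 255 - (255-A)×(255-B)/255, rounded to nearest integer
R: 255 - (255-183)×(255-66)/255 = 255 - 13608/255 ≈ 255 - 53.365 = 201.635 → 202
G: 255 - (255-124)×(255-86)/255 = 255 - 22139/255 ≈ 255 - 86.820 = 168.180 → 168
B: 255 - (255-101)×(255-145)/255 = 255 - 16940/255 ≈ 255 - 66.431 = 188.569 → 189
= RGB(202, 168, 189)


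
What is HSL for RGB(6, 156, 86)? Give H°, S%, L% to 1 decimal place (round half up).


Normalize: R'=6/255≈0.0235, G'=156/255≈0.6118, B'=86/255≈0.3373
Max=156/255, Min=6/255, Δ=Max-Min=150/255
L = (Max+Min)/2 = (156+6)/510 = 162/510 = 0.31764… → L = 31.8%
L ≤ 0.5 → S = Δ/(Max+Min) = 150/(156+6) = 150/162 = 0.92592… → S = 92.6%
(the 1/255 factors cancel in S and H, so raw channel differences can be used)
Max is G' → H = 60 × ((B-R)/Δ + 2) = 60 × ((86-6)/150 + 2)
  80/150 + 2 = 0.5333… + 2 = 2.5333…
  H = 60 × 2.5333… = 152° → H = 152.0°
= HSL(152.0°, 92.6%, 31.8%)


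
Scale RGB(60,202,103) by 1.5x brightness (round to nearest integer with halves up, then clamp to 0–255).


Multiply each channel by 1.5, round half up, clamp to [0, 255]
R: 60×1.5 = 90
G: 202×1.5 = 303 → clamp → 255
B: 103×1.5 = 154.5 → round → 155
= RGB(90, 255, 155)


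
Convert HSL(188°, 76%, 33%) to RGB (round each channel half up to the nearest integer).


H=188°, S=0.76, L=0.33
C = (1-|2L-1|)×S = (1-|-0.34|)×0.76 = 0.5016
H' = H/60 = 188/60 ≈ 3.1333; X = C×(1-|H' mod 2 - 1|) = 0.43472
m = L - C/2 = 0.33 - 0.2508 = 0.0792
Sector ⌊H'⌋ = 3 → (R',G',B') = (0.0, 0.43472, 0.5016)
RGB = ((R'+m)×255, (G'+m)×255, (B'+m)×255) = (20.196, 131.0496, 148.104)
Round half up → RGB(20, 131, 148)


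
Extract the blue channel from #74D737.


Color: #74D737
R = 74 = 116
G = D7 = 215
B = 37 = 55
Blue = 55


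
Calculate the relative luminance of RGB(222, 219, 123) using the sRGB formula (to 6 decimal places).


Linearize each channel (sRGB transfer function): c = v/255; c_lin = c/12.92 if c ≤ 0.04045, else ((c+0.055)/1.055)^2.4
  R: 222/255 ≈ 0.870588 > 0.04045 → ((0.870588+0.055)/1.055)^2.4 ≈ 0.730461
  G: 219/255 ≈ 0.858824 > 0.04045 → ((0.858824+0.055)/1.055)^2.4 ≈ 0.708376
  B: 123/255 ≈ 0.482353 > 0.04045 → ((0.482353+0.055)/1.055)^2.4 ≈ 0.198069
R_lin = 0.730461, G_lin = 0.708376, B_lin = 0.198069
L = 0.2126×R + 0.7152×G + 0.0722×B
L = 0.2126×0.730461 + 0.7152×0.708376 + 0.0722×0.198069
L ≈ 0.676227


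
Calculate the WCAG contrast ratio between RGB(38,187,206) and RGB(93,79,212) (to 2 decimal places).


Linearize each sRGB channel c=v/255: c/12.92 if c ≤ 0.04045 else ((c+0.055)/1.055)^2.4
L = 0.2126×R_lin + 0.7152×G_lin + 0.0722×B_lin
Color 1 (38,187,206):
  R=38: 38/255≈0.1490 > 0.04045 → ((0.1490+0.055)/1.055)^2.4 ≈ 0.01938
  G=187: 187/255≈0.7333 > 0.04045 → ((0.7333+0.055)/1.055)^2.4 ≈ 0.49693
  B=206: 206/255≈0.8078 > 0.04045 → ((0.8078+0.055)/1.055)^2.4 ≈ 0.61721
  L1 = 0.2126×0.01938 + 0.7152×0.49693 + 0.0722×0.61721 ≈ 0.40409
Color 2 (93,79,212):
  R=93: 93/255≈0.3647 > 0.04045 → ((0.3647+0.055)/1.055)^2.4 ≈ 0.10946
  G=79: 79/255≈0.3098 > 0.04045 → ((0.3098+0.055)/1.055)^2.4 ≈ 0.07819
  B=212: 212/255≈0.8314 > 0.04045 → ((0.8314+0.055)/1.055)^2.4 ≈ 0.65837
  L2 = 0.2126×0.10946 + 0.7152×0.07819 + 0.0722×0.65837 ≈ 0.12673
Lighter = 0.40409, Darker = 0.12673
Ratio = (L_lighter + 0.05) / (L_darker + 0.05)
Ratio = (0.40409 + 0.05) / (0.12673 + 0.05) = 0.45409 / 0.17673 ≈ 2.5695
Ratio ≈ 2.57:1


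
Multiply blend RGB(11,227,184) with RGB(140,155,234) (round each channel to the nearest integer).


Multiply: C = A×B/255, rounded to nearest integer
R: 11×140/255 = 1540/255 ≈ 6.039 → 6
G: 227×155/255 = 35185/255 ≈ 137.980 → 138
B: 184×234/255 = 43056/255 ≈ 168.847 → 169
= RGB(6, 138, 169)


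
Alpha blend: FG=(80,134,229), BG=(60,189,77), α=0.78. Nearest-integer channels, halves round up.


C = α×F + (1-α)×B, with 1-α = 0.22
R: 0.78×80 + 0.22×60 = 62.40 + 13.20 = 75.60 → 76
G: 0.78×134 + 0.22×189 = 104.52 + 41.58 = 146.10 → 146
B: 0.78×229 + 0.22×77 = 178.62 + 16.94 = 195.56 → 196
= RGB(76, 146, 196)


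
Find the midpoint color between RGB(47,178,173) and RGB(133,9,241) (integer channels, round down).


Midpoint: each channel = ⌊(C₁+C₂)/2⌋
R: ⌊(47+133)/2⌋ = 90
G: ⌊(178+9)/2⌋ = 93
B: ⌊(173+241)/2⌋ = 207
= RGB(90, 93, 207)


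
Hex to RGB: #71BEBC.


71 → 113 (R)
BE → 190 (G)
BC → 188 (B)
= RGB(113, 190, 188)


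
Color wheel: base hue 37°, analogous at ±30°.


Base hue: 37°
Left analog: (37 - 30) mod 360 = 7°
Right analog: (37 + 30) mod 360 = 67°
Analogous hues = 7° and 67°


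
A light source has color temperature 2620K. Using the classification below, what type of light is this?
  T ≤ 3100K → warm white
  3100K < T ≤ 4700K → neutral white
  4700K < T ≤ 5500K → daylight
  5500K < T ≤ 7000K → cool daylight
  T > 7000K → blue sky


Temperature: 2620K
2620K ≤ 3100K → warm white
Classification: warm white


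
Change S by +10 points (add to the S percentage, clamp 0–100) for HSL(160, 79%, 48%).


Original S = 79%
Adjustment = +10 percentage points
New S = 79 + (10) = 89
Clamp to [0, 100] → 89
= HSL(160°, 89%, 48%)


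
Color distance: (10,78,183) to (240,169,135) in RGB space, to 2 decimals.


d = √[(R₁-R₂)² + (G₁-G₂)² + (B₁-B₂)²]
d = √[(10-240)² + (78-169)² + (183-135)²]
d = √[52900 + 8281 + 2304]
d = √63485
d ≈ 251.96


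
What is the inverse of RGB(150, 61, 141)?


Invert: (255-R, 255-G, 255-B)
R: 255-150 = 105
G: 255-61 = 194
B: 255-141 = 114
= RGB(105, 194, 114)


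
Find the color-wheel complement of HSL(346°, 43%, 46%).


Complement = opposite side of color wheel = hue + 180°
H' = (346 + 180) mod 360 = 166°
S and L unchanged.
= HSL(166°, 43%, 46%)


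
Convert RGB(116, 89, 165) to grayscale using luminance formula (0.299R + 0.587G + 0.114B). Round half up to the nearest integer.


Gray = 0.299×R + 0.587×G + 0.114×B
Gray = 0.299×116 + 0.587×89 + 0.114×165
Gray = 34.684 + 52.243 + 18.810
Gray = 105.737 → round half up → 106
Gray = 106


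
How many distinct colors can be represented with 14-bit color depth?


Colors = 2^bits = 2^14
= 16,384 colors


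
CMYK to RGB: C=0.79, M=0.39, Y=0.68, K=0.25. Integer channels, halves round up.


R = 255 × (1-C) × (1-K) = 255 × 0.21 × 0.75 = 40.1625 → 40
G = 255 × (1-M) × (1-K) = 255 × 0.61 × 0.75 = 116.6625 → 117
B = 255 × (1-Y) × (1-K) = 255 × 0.32 × 0.75 = 61.2 → 61
= RGB(40, 117, 61)


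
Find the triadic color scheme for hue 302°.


Triadic: equally spaced at 120° intervals
H1 = 302°
H2 = (302 + 120) mod 360 = 62°
H3 = (302 + 240) mod 360 = 182°
Triadic = 302°, 62°, 182°


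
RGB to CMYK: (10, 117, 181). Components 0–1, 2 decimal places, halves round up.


R'=10/255≈0.0392, G'=117/255≈0.4588, B'=181/255≈0.7098
K = 1 - max(R',G',B') = 1 - 181/255 = 74/255 = 0.29019… → 0.29
(1-R'-K)/(1-K) simplifies to (max-R)/max with max = 181:
C = (181-10)/181 = 171/181 = 0.94475… → 0.94
M = (181-117)/181 = 64/181 = 0.35359… → 0.35
Y = (181-181)/181 = 0/181 = 0 → 0.00
= CMYK(0.94, 0.35, 0.00, 0.29)


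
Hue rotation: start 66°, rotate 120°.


New hue = (H + rotation) mod 360
New hue = (66 + 120) mod 360
= 186 mod 360
= 186°


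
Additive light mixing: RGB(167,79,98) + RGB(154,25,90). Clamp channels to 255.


Additive: each channel = min(255, C₁+C₂)
R: 167+154 = 321 → 255
G: 79+25 = 104 → 104
B: 98+90 = 188 → 188
= RGB(255, 104, 188)


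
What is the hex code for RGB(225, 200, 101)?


R = 225 → E1 (hex)
G = 200 → C8 (hex)
B = 101 → 65 (hex)
Hex = #E1C865


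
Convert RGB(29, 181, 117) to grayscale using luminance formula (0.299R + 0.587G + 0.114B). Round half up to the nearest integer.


Gray = 0.299×R + 0.587×G + 0.114×B
Gray = 0.299×29 + 0.587×181 + 0.114×117
Gray = 8.671 + 106.247 + 13.338
Gray = 128.256 → round half up → 128
Gray = 128


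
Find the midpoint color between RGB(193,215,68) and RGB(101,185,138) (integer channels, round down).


Midpoint: each channel = ⌊(C₁+C₂)/2⌋
R: ⌊(193+101)/2⌋ = 147
G: ⌊(215+185)/2⌋ = 200
B: ⌊(68+138)/2⌋ = 103
= RGB(147, 200, 103)


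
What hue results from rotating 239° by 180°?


New hue = (H + rotation) mod 360
New hue = (239 + 180) mod 360
= 419 mod 360
= 59°


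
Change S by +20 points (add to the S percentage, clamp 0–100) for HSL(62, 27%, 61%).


Original S = 27%
Adjustment = +20 percentage points
New S = 27 + (20) = 47
Clamp to [0, 100] → 47
= HSL(62°, 47%, 61%)


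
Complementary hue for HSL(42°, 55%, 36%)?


Complement = opposite side of color wheel = hue + 180°
H' = (42 + 180) mod 360 = 222°
S and L unchanged.
= HSL(222°, 55%, 36%)


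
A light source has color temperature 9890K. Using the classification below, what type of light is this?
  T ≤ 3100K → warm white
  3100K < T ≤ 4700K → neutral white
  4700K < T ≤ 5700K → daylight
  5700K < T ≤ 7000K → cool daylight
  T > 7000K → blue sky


Temperature: 9890K
9890K > 7000K → blue sky
Classification: blue sky


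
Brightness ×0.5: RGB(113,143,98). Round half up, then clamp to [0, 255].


Multiply each channel by 0.5, round half up, clamp to [0, 255]
R: 113×0.5 = 56.5 → round → 57
G: 143×0.5 = 71.5 → round → 72
B: 98×0.5 = 49
= RGB(57, 72, 49)


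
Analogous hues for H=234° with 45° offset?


Base hue: 234°
Left analog: (234 - 45) mod 360 = 189°
Right analog: (234 + 45) mod 360 = 279°
Analogous hues = 189° and 279°


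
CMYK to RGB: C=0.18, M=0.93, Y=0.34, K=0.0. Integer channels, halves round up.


R = 255 × (1-C) × (1-K) = 255 × 0.82 × 1.00 = 209.1 → 209
G = 255 × (1-M) × (1-K) = 255 × 0.07 × 1.00 = 17.85 → 18
B = 255 × (1-Y) × (1-K) = 255 × 0.66 × 1.00 = 168.3 → 168
= RGB(209, 18, 168)


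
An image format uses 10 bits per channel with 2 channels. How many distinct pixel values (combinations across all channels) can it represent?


Total bits = 10 bits/channel × 2 channels = 20 bits
Distinct pixel values = 2^20
= 1,048,576 pixel values


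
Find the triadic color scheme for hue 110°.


Triadic: equally spaced at 120° intervals
H1 = 110°
H2 = (110 + 120) mod 360 = 230°
H3 = (110 + 240) mod 360 = 350°
Triadic = 110°, 230°, 350°


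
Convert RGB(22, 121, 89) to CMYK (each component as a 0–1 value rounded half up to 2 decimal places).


R'=22/255≈0.0863, G'=121/255≈0.4745, B'=89/255≈0.3490
K = 1 - max(R',G',B') = 1 - 121/255 = 134/255 = 0.52549… → 0.53
(1-R'-K)/(1-K) simplifies to (max-R)/max with max = 121:
C = (121-22)/121 = 99/121 = 0.81818… → 0.82
M = (121-121)/121 = 0/121 = 0 → 0.00
Y = (121-89)/121 = 32/121 = 0.26446… → 0.26
= CMYK(0.82, 0.00, 0.26, 0.53)


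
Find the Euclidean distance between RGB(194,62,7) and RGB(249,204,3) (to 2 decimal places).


d = √[(R₁-R₂)² + (G₁-G₂)² + (B₁-B₂)²]
d = √[(194-249)² + (62-204)² + (7-3)²]
d = √[3025 + 20164 + 16]
d = √23205
d ≈ 152.33


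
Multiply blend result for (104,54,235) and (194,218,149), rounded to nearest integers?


Multiply: C = A×B/255, rounded to nearest integer
R: 104×194/255 = 20176/255 ≈ 79.122 → 79
G: 54×218/255 = 11772/255 ≈ 46.165 → 46
B: 235×149/255 = 35015/255 ≈ 137.314 → 137
= RGB(79, 46, 137)


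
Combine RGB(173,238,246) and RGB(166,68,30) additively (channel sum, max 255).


Additive: each channel = min(255, C₁+C₂)
R: 173+166 = 339 → 255
G: 238+68 = 306 → 255
B: 246+30 = 276 → 255
= RGB(255, 255, 255)


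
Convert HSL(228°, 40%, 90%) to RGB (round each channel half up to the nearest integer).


H=228°, S=0.40, L=0.90
C = (1-|2L-1|)×S = (1-|0.80|)×0.40 = 0.08
H' = H/60 = 228/60 ≈ 3.8000; X = C×(1-|H' mod 2 - 1|) = 0.016
m = L - C/2 = 0.90 - 0.04 = 0.86
Sector ⌊H'⌋ = 3 → (R',G',B') = (0.0, 0.016, 0.08)
RGB = ((R'+m)×255, (G'+m)×255, (B'+m)×255) = (219.3, 223.38, 239.7)
Round half up → RGB(219, 223, 240)


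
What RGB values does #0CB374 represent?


0C → 12 (R)
B3 → 179 (G)
74 → 116 (B)
= RGB(12, 179, 116)


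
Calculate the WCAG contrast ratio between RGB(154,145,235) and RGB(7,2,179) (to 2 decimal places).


Linearize each sRGB channel c=v/255: c/12.92 if c ≤ 0.04045 else ((c+0.055)/1.055)^2.4
L = 0.2126×R_lin + 0.7152×G_lin + 0.0722×B_lin
Color 1 (154,145,235):
  R=154: 154/255≈0.6039 > 0.04045 → ((0.6039+0.055)/1.055)^2.4 ≈ 0.32314
  G=145: 145/255≈0.5686 > 0.04045 → ((0.5686+0.055)/1.055)^2.4 ≈ 0.28315
  B=235: 235/255≈0.9216 > 0.04045 → ((0.9216+0.055)/1.055)^2.4 ≈ 0.83077
  L1 = 0.2126×0.32314 + 0.7152×0.28315 + 0.0722×0.83077 ≈ 0.33119
Color 2 (7,2,179):
  R=7: 7/255≈0.0275 ≤ 0.04045 → 0.0275/12.92 ≈ 0.00212
  G=2: 2/255≈0.0078 ≤ 0.04045 → 0.0078/12.92 ≈ 0.00061
  B=179: 179/255≈0.7020 > 0.04045 → ((0.7020+0.055)/1.055)^2.4 ≈ 0.45079
  L2 = 0.2126×0.00212 + 0.7152×0.00061 + 0.0722×0.45079 ≈ 0.03343
Lighter = 0.33119, Darker = 0.03343
Ratio = (L_lighter + 0.05) / (L_darker + 0.05)
Ratio = (0.33119 + 0.05) / (0.03343 + 0.05) = 0.38119 / 0.08343 ≈ 4.5688
Ratio ≈ 4.57:1


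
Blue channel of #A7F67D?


Color: #A7F67D
R = A7 = 167
G = F6 = 246
B = 7D = 125
Blue = 125


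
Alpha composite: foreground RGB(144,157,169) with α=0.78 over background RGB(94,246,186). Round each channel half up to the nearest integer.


C = α×F + (1-α)×B, with 1-α = 0.22
R: 0.78×144 + 0.22×94 = 112.32 + 20.68 = 133.00 → 133
G: 0.78×157 + 0.22×246 = 122.46 + 54.12 = 176.58 → 177
B: 0.78×169 + 0.22×186 = 131.82 + 40.92 = 172.74 → 173
= RGB(133, 177, 173)


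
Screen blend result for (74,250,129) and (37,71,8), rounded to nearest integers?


Screen: C = 255 - (255-A)×(255-B)/255, rounded to nearest integer
R: 255 - (255-74)×(255-37)/255 = 255 - 39458/255 ≈ 255 - 154.737 = 100.263 → 100
G: 255 - (255-250)×(255-71)/255 = 255 - 920/255 ≈ 255 - 3.608 = 251.392 → 251
B: 255 - (255-129)×(255-8)/255 = 255 - 31122/255 ≈ 255 - 122.047 = 132.953 → 133
= RGB(100, 251, 133)


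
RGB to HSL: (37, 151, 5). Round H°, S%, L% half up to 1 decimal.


Normalize: R'=37/255≈0.1451, G'=151/255≈0.5922, B'=5/255≈0.0196
Max=151/255, Min=5/255, Δ=Max-Min=146/255
L = (Max+Min)/2 = (151+5)/510 = 156/510 = 0.30588… → L = 30.6%
L ≤ 0.5 → S = Δ/(Max+Min) = 146/(151+5) = 146/156 = 0.93589… → S = 93.6%
(the 1/255 factors cancel in S and H, so raw channel differences can be used)
Max is G' → H = 60 × ((B-R)/Δ + 2) = 60 × ((5-37)/146 + 2)
  -32/146 + 2 = -0.2191… + 2 = 1.7808…
  H = 60 × 1.7808… = 106.849…° → H = 106.8°
= HSL(106.8°, 93.6%, 30.6%)


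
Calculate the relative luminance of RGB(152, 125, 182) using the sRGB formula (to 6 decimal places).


Linearize each channel (sRGB transfer function): c = v/255; c_lin = c/12.92 if c ≤ 0.04045, else ((c+0.055)/1.055)^2.4
  R: 152/255 ≈ 0.596078 > 0.04045 → ((0.596078+0.055)/1.055)^2.4 ≈ 0.313989
  G: 125/255 ≈ 0.490196 > 0.04045 → ((0.490196+0.055)/1.055)^2.4 ≈ 0.205079
  B: 182/255 ≈ 0.713725 > 0.04045 → ((0.713725+0.055)/1.055)^2.4 ≈ 0.467784
R_lin = 0.313989, G_lin = 0.205079, B_lin = 0.467784
L = 0.2126×R + 0.7152×G + 0.0722×B
L = 0.2126×0.313989 + 0.7152×0.205079 + 0.0722×0.467784
L ≈ 0.247200


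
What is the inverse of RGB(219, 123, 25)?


Invert: (255-R, 255-G, 255-B)
R: 255-219 = 36
G: 255-123 = 132
B: 255-25 = 230
= RGB(36, 132, 230)


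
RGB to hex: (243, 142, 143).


R = 243 → F3 (hex)
G = 142 → 8E (hex)
B = 143 → 8F (hex)
Hex = #F38E8F


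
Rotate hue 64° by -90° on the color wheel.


New hue = (H + rotation) mod 360
New hue = (64 -90) mod 360
= -26 mod 360
= 334°


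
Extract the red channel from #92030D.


Color: #92030D
R = 92 = 146
G = 03 = 3
B = 0D = 13
Red = 146


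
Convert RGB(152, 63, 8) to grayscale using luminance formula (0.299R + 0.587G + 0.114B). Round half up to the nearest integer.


Gray = 0.299×R + 0.587×G + 0.114×B
Gray = 0.299×152 + 0.587×63 + 0.114×8
Gray = 45.448 + 36.981 + 0.912
Gray = 83.341 → round half up → 83
Gray = 83


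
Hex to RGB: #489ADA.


48 → 72 (R)
9A → 154 (G)
DA → 218 (B)
= RGB(72, 154, 218)


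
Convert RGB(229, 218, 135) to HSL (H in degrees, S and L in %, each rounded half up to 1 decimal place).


Normalize: R'=229/255≈0.8980, G'=218/255≈0.8549, B'=135/255≈0.5294
Max=229/255, Min=135/255, Δ=Max-Min=94/255
L = (Max+Min)/2 = (229+135)/510 = 364/510 = 0.71372… → L = 71.4%
L > 0.5 → S = Δ/(2-Max-Min) = 94/(510-229-135) = 94/146 = 0.64383… → S = 64.4%
(the 1/255 factors cancel in S and H, so raw channel differences can be used)
Max is R' → H = 60 × (((G-B)/Δ) mod 6) = 60 × (((218-135)/94) mod 6)
  83/94 = 0.8829…
  H = 60 × 0.8829… = 52.978…° → H = 53.0°
= HSL(53.0°, 64.4%, 71.4%)


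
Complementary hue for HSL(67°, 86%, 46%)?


Complement = opposite side of color wheel = hue + 180°
H' = (67 + 180) mod 360 = 247°
S and L unchanged.
= HSL(247°, 86%, 46%)


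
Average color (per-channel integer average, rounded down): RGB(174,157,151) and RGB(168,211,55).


Midpoint: each channel = ⌊(C₁+C₂)/2⌋
R: ⌊(174+168)/2⌋ = 171
G: ⌊(157+211)/2⌋ = 184
B: ⌊(151+55)/2⌋ = 103
= RGB(171, 184, 103)


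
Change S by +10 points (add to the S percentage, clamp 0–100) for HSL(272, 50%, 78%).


Original S = 50%
Adjustment = +10 percentage points
New S = 50 + (10) = 60
Clamp to [0, 100] → 60
= HSL(272°, 60%, 78%)


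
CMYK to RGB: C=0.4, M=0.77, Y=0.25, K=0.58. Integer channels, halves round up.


R = 255 × (1-C) × (1-K) = 255 × 0.60 × 0.42 = 64.26 → 64
G = 255 × (1-M) × (1-K) = 255 × 0.23 × 0.42 = 24.633 → 25
B = 255 × (1-Y) × (1-K) = 255 × 0.75 × 0.42 = 80.325 → 80
= RGB(64, 25, 80)


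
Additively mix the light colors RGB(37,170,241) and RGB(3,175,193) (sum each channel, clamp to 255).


Additive: each channel = min(255, C₁+C₂)
R: 37+3 = 40 → 40
G: 170+175 = 345 → 255
B: 241+193 = 434 → 255
= RGB(40, 255, 255)


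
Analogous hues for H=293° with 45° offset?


Base hue: 293°
Left analog: (293 - 45) mod 360 = 248°
Right analog: (293 + 45) mod 360 = 338°
Analogous hues = 248° and 338°


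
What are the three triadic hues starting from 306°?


Triadic: equally spaced at 120° intervals
H1 = 306°
H2 = (306 + 120) mod 360 = 66°
H3 = (306 + 240) mod 360 = 186°
Triadic = 306°, 66°, 186°


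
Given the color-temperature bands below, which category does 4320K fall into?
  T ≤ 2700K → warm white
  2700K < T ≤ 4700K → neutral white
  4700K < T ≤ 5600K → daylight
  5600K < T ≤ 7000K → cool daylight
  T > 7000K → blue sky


Temperature: 4320K
2700K < 4320K ≤ 4700K → neutral white
Classification: neutral white


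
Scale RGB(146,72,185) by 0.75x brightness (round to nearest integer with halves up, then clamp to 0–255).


Multiply each channel by 0.75, round half up, clamp to [0, 255]
R: 146×0.75 = 109.5 → round → 110
G: 72×0.75 = 54
B: 185×0.75 = 138.75 → round → 139
= RGB(110, 54, 139)


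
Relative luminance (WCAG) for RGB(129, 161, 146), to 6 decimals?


Linearize each channel (sRGB transfer function): c = v/255; c_lin = c/12.92 if c ≤ 0.04045, else ((c+0.055)/1.055)^2.4
  R: 129/255 ≈ 0.505882 > 0.04045 → ((0.505882+0.055)/1.055)^2.4 ≈ 0.219526
  G: 161/255 ≈ 0.631373 > 0.04045 → ((0.631373+0.055)/1.055)^2.4 ≈ 0.356400
  B: 146/255 ≈ 0.572549 > 0.04045 → ((0.572549+0.055)/1.055)^2.4 ≈ 0.287441
R_lin = 0.219526, G_lin = 0.356400, B_lin = 0.287441
L = 0.2126×R + 0.7152×G + 0.0722×B
L = 0.2126×0.219526 + 0.7152×0.356400 + 0.0722×0.287441
L ≈ 0.322322


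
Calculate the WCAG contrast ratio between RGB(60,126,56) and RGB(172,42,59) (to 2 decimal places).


Linearize each sRGB channel c=v/255: c/12.92 if c ≤ 0.04045 else ((c+0.055)/1.055)^2.4
L = 0.2126×R_lin + 0.7152×G_lin + 0.0722×B_lin
Color 1 (60,126,56):
  R=60: 60/255≈0.2353 > 0.04045 → ((0.2353+0.055)/1.055)^2.4 ≈ 0.04519
  G=126: 126/255≈0.4941 > 0.04045 → ((0.4941+0.055)/1.055)^2.4 ≈ 0.20864
  B=56: 56/255≈0.2196 > 0.04045 → ((0.2196+0.055)/1.055)^2.4 ≈ 0.03955
  L1 = 0.2126×0.04519 + 0.7152×0.20864 + 0.0722×0.03955 ≈ 0.16168
Color 2 (172,42,59):
  R=172: 172/255≈0.6745 > 0.04045 → ((0.6745+0.055)/1.055)^2.4 ≈ 0.41254
  G=42: 42/255≈0.1647 > 0.04045 → ((0.1647+0.055)/1.055)^2.4 ≈ 0.02315
  B=59: 59/255≈0.2314 > 0.04045 → ((0.2314+0.055)/1.055)^2.4 ≈ 0.04374
  L2 = 0.2126×0.41254 + 0.7152×0.02315 + 0.0722×0.04374 ≈ 0.10742
Lighter = 0.16168, Darker = 0.10742
Ratio = (L_lighter + 0.05) / (L_darker + 0.05)
Ratio = (0.16168 + 0.05) / (0.10742 + 0.05) = 0.21168 / 0.15742 ≈ 1.3446
Ratio ≈ 1.34:1
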